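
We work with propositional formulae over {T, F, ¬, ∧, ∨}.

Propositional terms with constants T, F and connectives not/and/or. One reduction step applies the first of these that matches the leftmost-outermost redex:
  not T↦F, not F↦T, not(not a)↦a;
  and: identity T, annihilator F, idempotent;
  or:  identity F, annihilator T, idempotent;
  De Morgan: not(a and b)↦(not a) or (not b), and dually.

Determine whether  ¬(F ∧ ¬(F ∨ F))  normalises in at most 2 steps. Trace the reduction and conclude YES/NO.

Answer: NO — after 2 steps the term is T ∨ ¬¬(F ∨ F), not yet normal

Reduction:
  start: ¬(F ∧ ¬(F ∨ F))
  [1] ¬F ∨ ¬¬(F ∨ F)
  [2] T ∨ ¬¬(F ∨ F)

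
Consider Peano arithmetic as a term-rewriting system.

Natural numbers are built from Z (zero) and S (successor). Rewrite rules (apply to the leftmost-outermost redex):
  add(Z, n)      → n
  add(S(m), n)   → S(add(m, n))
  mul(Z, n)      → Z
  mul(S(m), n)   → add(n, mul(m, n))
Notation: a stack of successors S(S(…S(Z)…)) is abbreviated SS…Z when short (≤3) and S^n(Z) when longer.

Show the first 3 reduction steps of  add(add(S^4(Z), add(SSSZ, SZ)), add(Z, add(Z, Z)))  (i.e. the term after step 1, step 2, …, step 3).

Answer: after 3 steps: S(add(S(add(SSZ, add(SSSZ, SZ))), add(Z, add(Z, Z))))

Reduction:
  start: add(add(S^4(Z), add(SSSZ, SZ)), add(Z, add(Z, Z)))
  →1  add(S(add(SSSZ, add(SSSZ, SZ))), add(Z, add(Z, Z)))
  →2  S(add(add(SSSZ, add(SSSZ, SZ)), add(Z, add(Z, Z))))
  →3  S(add(S(add(SSZ, add(SSSZ, SZ))), add(Z, add(Z, Z))))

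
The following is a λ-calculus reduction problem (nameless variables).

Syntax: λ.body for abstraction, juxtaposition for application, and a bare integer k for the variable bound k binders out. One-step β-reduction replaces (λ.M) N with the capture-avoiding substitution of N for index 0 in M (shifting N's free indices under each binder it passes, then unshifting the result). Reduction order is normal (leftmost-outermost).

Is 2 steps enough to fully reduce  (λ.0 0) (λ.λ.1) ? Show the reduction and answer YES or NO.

Answer: YES — reaches normal form λ.λ.λ.1 in 2 ≤ 2 steps

Working:
  start: (λ.0 0) (λ.λ.1)
  [1] (λ.λ.1) (λ.λ.1)
  [2] λ.λ.λ.1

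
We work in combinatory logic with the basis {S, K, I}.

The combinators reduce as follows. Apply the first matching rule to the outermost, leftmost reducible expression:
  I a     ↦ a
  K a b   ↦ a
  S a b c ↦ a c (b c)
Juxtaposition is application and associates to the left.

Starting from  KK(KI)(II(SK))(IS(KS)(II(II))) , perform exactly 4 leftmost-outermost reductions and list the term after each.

Answer: after 4 steps: SK

Working:
  start: KK(KI)(II(SK))(IS(KS)(II(II)))
  [1] K(II(SK))(IS(KS)(II(II)))
  [2] II(SK)
  [3] I(SK)
  [4] SK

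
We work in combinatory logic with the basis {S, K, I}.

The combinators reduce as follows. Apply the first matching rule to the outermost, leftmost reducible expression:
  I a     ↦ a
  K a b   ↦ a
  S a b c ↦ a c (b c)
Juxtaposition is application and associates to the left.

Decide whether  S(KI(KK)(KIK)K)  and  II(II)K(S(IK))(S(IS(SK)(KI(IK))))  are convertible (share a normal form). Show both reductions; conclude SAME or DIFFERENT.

Term A:
  start: S(KI(KK)(KIK)K)
  →1  S(I(KIK)K)
  →2  S(KIKK)
  →3  S(IK)
  →4  SK

Term B:
  start: II(II)K(S(IK))(S(IS(SK)(KI(IK))))
  →1  I(II)K(S(IK))(S(IS(SK)(KI(IK))))
  →2  IIK(S(IK))(S(IS(SK)(KI(IK))))
  →3  IK(S(IK))(S(IS(SK)(KI(IK))))
  →4  K(S(IK))(S(IS(SK)(KI(IK))))
  →5  S(IK)
  →6  SK

Answer: SAME — A ⇓ SK, B ⇓ SK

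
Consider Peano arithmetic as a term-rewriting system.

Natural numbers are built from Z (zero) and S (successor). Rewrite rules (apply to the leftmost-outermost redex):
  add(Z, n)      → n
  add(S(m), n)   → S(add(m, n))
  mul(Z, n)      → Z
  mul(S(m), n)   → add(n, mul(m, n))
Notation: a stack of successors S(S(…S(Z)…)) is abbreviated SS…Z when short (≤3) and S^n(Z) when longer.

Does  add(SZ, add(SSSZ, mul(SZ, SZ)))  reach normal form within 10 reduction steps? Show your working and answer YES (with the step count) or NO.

  start: add(SZ, add(SSSZ, mul(SZ, SZ)))
  →1  S(add(Z, add(SSSZ, mul(SZ, SZ))))
  →2  S(add(SSSZ, mul(SZ, SZ)))
  →3  S(S(add(SSZ, mul(SZ, SZ))))
  →4  S(S(S(add(SZ, mul(SZ, SZ)))))
  →5  S(S(S(S(add(Z, mul(SZ, SZ))))))
  →6  S(S(S(S(mul(SZ, SZ)))))
  →7  S(S(S(S(add(SZ, mul(Z, SZ))))))
  →8  S(S(S(S(S(add(Z, mul(Z, SZ)))))))
  →9  S(S(S(S(S(mul(Z, SZ))))))
  →10  S^5(Z)

Answer: YES — reaches normal form S^5(Z) in 10 ≤ 10 steps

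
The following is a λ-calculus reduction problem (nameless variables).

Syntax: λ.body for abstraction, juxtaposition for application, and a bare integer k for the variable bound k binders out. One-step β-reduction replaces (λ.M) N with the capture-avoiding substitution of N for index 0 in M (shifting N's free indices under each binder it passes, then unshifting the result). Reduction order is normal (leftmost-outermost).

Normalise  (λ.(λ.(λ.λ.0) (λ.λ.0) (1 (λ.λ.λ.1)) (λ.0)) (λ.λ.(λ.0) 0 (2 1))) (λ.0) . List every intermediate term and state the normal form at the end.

  start: (λ.(λ.(λ.λ.0) (λ.λ.0) (1 (λ.λ.λ.1)) (λ.0)) (λ.λ.(λ.0) 0 (2 1))) (λ.0)
  [1] (λ.(λ.λ.0) (λ.λ.0) ((λ.0) (λ.λ.λ.1)) (λ.0)) (λ.λ.(λ.0) 0 ((λ.0) 1))
  [2] (λ.λ.0) (λ.λ.0) ((λ.0) (λ.λ.λ.1)) (λ.0)
  [3] (λ.0) ((λ.0) (λ.λ.λ.1)) (λ.0)
  [4] (λ.0) (λ.λ.λ.1) (λ.0)
  [5] (λ.λ.λ.1) (λ.0)
  [6] λ.λ.1

Answer: normal form = λ.λ.1  (in 6 steps)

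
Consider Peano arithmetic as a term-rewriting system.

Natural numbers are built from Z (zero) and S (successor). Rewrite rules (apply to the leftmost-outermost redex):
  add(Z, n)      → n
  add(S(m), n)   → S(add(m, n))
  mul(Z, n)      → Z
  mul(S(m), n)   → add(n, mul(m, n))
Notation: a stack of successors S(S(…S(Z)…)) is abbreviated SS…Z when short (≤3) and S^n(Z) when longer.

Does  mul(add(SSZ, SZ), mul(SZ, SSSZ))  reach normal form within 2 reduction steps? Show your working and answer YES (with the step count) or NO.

Answer: NO — after 2 steps the term is add(mul(SZ, SSSZ), mul(add(SZ, SZ), mul(SZ, SSSZ))), not yet normal

Reduction:
  start: mul(add(SSZ, SZ), mul(SZ, SSSZ))
  →1  mul(S(add(SZ, SZ)), mul(SZ, SSSZ))
  →2  add(mul(SZ, SSSZ), mul(add(SZ, SZ), mul(SZ, SSSZ)))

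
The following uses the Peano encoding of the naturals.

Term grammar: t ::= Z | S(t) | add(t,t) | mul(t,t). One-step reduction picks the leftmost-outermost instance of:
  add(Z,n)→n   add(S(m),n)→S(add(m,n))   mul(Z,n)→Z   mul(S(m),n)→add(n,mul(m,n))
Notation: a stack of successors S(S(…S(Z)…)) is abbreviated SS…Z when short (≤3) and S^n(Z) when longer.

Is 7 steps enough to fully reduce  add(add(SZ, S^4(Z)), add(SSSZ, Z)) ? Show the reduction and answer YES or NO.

  start: add(add(SZ, S^4(Z)), add(SSSZ, Z))
  [1] add(S(add(Z, S^4(Z))), add(SSSZ, Z))
  [2] S(add(add(Z, S^4(Z)), add(SSSZ, Z)))
  [3] S(add(S^4(Z), add(SSSZ, Z)))
  [4] S(S(add(SSSZ, add(SSSZ, Z))))
  [5] S(S(S(add(SSZ, add(SSSZ, Z)))))
  [6] S(S(S(S(add(SZ, add(SSSZ, Z))))))
  [7] S(S(S(S(S(add(Z, add(SSSZ, Z)))))))

Answer: NO — after 7 steps the term is S(S(S(S(S(add(Z, add(SSSZ, Z))))))), not yet normal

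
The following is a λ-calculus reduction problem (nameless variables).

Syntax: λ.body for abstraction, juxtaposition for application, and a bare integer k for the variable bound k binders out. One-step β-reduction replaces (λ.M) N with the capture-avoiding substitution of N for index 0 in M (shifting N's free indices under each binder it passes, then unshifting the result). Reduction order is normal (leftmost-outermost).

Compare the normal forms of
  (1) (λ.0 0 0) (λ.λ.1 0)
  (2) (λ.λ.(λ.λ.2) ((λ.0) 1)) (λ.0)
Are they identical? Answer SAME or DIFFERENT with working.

Term A:
  start: (λ.0 0 0) (λ.λ.1 0)
  [1] (λ.λ.1 0) (λ.λ.1 0) (λ.λ.1 0)
  [2] (λ.(λ.λ.1 0) 0) (λ.λ.1 0)
  [3] (λ.λ.1 0) (λ.λ.1 0)
  [4] λ.(λ.λ.1 0) 0
  [5] λ.λ.1 0

Term B:
  start: (λ.λ.(λ.λ.2) ((λ.0) 1)) (λ.0)
  [1] λ.(λ.λ.2) ((λ.0) (λ.0))
  [2] λ.λ.1

Answer: DIFFERENT — A ⇓ λ.λ.1 0, B ⇓ λ.λ.1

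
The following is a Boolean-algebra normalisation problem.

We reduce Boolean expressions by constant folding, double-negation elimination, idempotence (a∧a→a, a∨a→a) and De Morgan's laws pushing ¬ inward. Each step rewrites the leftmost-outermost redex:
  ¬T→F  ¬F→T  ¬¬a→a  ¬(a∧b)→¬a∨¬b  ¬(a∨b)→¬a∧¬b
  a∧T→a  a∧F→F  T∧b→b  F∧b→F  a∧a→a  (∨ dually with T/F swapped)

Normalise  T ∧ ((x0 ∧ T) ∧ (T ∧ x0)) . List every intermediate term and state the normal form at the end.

  start: T ∧ ((x0 ∧ T) ∧ (T ∧ x0))
  [1] (x0 ∧ T) ∧ (T ∧ x0)
  [2] x0 ∧ (T ∧ x0)
  [3] x0 ∧ x0
  [4] x0

Answer: normal form = x0  (in 4 steps)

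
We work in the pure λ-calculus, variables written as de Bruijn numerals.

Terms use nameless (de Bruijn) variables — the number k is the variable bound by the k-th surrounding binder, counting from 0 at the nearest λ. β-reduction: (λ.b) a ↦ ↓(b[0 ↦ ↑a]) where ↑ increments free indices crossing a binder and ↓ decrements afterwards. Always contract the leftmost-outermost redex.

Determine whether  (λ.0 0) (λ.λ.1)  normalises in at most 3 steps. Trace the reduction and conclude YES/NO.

Answer: YES — reaches normal form λ.λ.λ.1 in 2 ≤ 3 steps

Working:
  start: (λ.0 0) (λ.λ.1)
  step 1: (λ.λ.1) (λ.λ.1)
  step 2: λ.λ.λ.1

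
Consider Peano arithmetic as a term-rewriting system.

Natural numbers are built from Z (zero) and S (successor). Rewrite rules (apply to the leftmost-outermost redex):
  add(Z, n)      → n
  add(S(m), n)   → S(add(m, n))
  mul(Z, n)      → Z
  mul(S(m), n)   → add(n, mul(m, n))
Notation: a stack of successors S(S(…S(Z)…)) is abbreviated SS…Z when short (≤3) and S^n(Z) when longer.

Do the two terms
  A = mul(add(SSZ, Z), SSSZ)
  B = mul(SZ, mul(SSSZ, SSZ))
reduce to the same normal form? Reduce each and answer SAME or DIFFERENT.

Answer: SAME — A ⇓ S^6(Z), B ⇓ S^6(Z)

Working:
Term A:
  start: mul(add(SSZ, Z), SSSZ)
  →1  mul(S(add(SZ, Z)), SSSZ)
  →2  add(SSSZ, mul(add(SZ, Z), SSSZ))
  →3  S(add(SSZ, mul(add(SZ, Z), SSSZ)))
  →4  S(S(add(SZ, mul(add(SZ, Z), SSSZ))))
  →5  S(S(S(add(Z, mul(add(SZ, Z), SSSZ)))))
  →6  S(S(S(mul(add(SZ, Z), SSSZ))))
  →7  S(S(S(mul(S(add(Z, Z)), SSSZ))))
  →8  S(S(S(add(SSSZ, mul(add(Z, Z), SSSZ)))))
  →9  S(S(S(S(add(SSZ, mul(add(Z, Z), SSSZ))))))
  →10  S(S(S(S(S(add(SZ, mul(add(Z, Z), SSSZ)))))))
  →11  S(S(S(S(S(S(add(Z, mul(add(Z, Z), SSSZ))))))))
  →12  S(S(S(S(S(S(mul(add(Z, Z), SSSZ)))))))
  →13  S(S(S(S(S(S(mul(Z, SSSZ)))))))
  →14  S^6(Z)

Term B:
  start: mul(SZ, mul(SSSZ, SSZ))
  →1  add(mul(SSSZ, SSZ), mul(Z, mul(SSSZ, SSZ)))
  →2  add(add(SSZ, mul(SSZ, SSZ)), mul(Z, mul(SSSZ, SSZ)))
  →3  add(S(add(SZ, mul(SSZ, SSZ))), mul(Z, mul(SSSZ, SSZ)))
  →4  S(add(add(SZ, mul(SSZ, SSZ)), mul(Z, mul(SSSZ, SSZ))))
  →5  S(add(S(add(Z, mul(SSZ, SSZ))), mul(Z, mul(SSSZ, SSZ))))
  →6  S(S(add(add(Z, mul(SSZ, SSZ)), mul(Z, mul(SSSZ, SSZ)))))
  →7  S(S(add(mul(SSZ, SSZ), mul(Z, mul(SSSZ, SSZ)))))
  →8  S(S(add(add(SSZ, mul(SZ, SSZ)), mul(Z, mul(SSSZ, SSZ)))))
  →9  S(S(add(S(add(SZ, mul(SZ, SSZ))), mul(Z, mul(SSSZ, SSZ)))))
  →10  S(S(S(add(add(SZ, mul(SZ, SSZ)), mul(Z, mul(SSSZ, SSZ))))))
  →11  S(S(S(add(S(add(Z, mul(SZ, SSZ))), mul(Z, mul(SSSZ, SSZ))))))
  →12  S(S(S(S(add(add(Z, mul(SZ, SSZ)), mul(Z, mul(SSSZ, SSZ)))))))
  →13  S(S(S(S(add(mul(SZ, SSZ), mul(Z, mul(SSSZ, SSZ)))))))
  →14  S(S(S(S(add(add(SSZ, mul(Z, SSZ)), mul(Z, mul(SSSZ, SSZ)))))))
  →15  S(S(S(S(add(S(add(SZ, mul(Z, SSZ))), mul(Z, mul(SSSZ, SSZ)))))))
  →16  S(S(S(S(S(add(add(SZ, mul(Z, SSZ)), mul(Z, mul(SSSZ, SSZ))))))))
  →17  S(S(S(S(S(add(S(add(Z, mul(Z, SSZ))), mul(Z, mul(SSSZ, SSZ))))))))
  →18  S(S(S(S(S(S(add(add(Z, mul(Z, SSZ)), mul(Z, mul(SSSZ, SSZ)))))))))
  →19  S(S(S(S(S(S(add(mul(Z, SSZ), mul(Z, mul(SSSZ, SSZ)))))))))
  →20  S(S(S(S(S(S(add(Z, mul(Z, mul(SSSZ, SSZ)))))))))
  →21  S(S(S(S(S(S(mul(Z, mul(SSSZ, SSZ))))))))
  →22  S^6(Z)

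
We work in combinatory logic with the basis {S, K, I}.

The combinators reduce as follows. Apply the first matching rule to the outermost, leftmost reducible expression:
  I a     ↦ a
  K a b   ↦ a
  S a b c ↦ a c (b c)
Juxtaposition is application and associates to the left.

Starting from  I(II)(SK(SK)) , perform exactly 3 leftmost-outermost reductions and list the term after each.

Answer: after 3 steps: SK(SK)

Reduction:
  start: I(II)(SK(SK))
  step 1: II(SK(SK))
  step 2: I(SK(SK))
  step 3: SK(SK)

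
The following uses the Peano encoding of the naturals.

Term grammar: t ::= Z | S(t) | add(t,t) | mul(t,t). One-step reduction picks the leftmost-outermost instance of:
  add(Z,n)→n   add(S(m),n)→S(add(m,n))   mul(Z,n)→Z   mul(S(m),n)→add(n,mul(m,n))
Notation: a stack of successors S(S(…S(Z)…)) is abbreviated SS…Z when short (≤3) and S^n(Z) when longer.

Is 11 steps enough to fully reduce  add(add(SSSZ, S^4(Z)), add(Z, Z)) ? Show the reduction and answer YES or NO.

Answer: NO — after 11 steps the term is S(S(S(S(S(S(S(add(Z, add(Z, Z))))))))), not yet normal

Working:
  start: add(add(SSSZ, S^4(Z)), add(Z, Z))
  step 1: add(S(add(SSZ, S^4(Z))), add(Z, Z))
  step 2: S(add(add(SSZ, S^4(Z)), add(Z, Z)))
  step 3: S(add(S(add(SZ, S^4(Z))), add(Z, Z)))
  step 4: S(S(add(add(SZ, S^4(Z)), add(Z, Z))))
  step 5: S(S(add(S(add(Z, S^4(Z))), add(Z, Z))))
  step 6: S(S(S(add(add(Z, S^4(Z)), add(Z, Z)))))
  step 7: S(S(S(add(S^4(Z), add(Z, Z)))))
  step 8: S(S(S(S(add(SSSZ, add(Z, Z))))))
  step 9: S(S(S(S(S(add(SSZ, add(Z, Z)))))))
  step 10: S(S(S(S(S(S(add(SZ, add(Z, Z))))))))
  step 11: S(S(S(S(S(S(S(add(Z, add(Z, Z)))))))))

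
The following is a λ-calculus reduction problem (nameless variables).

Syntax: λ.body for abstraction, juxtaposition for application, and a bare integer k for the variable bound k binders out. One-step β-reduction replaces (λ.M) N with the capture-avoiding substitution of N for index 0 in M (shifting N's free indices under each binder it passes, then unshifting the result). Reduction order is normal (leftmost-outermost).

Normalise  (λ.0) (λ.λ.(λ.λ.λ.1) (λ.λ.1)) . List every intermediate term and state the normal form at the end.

Answer: normal form = λ.λ.λ.λ.1  (in 2 steps)

Derivation:
  start: (λ.0) (λ.λ.(λ.λ.λ.1) (λ.λ.1))
  [1] λ.λ.(λ.λ.λ.1) (λ.λ.1)
  [2] λ.λ.λ.λ.1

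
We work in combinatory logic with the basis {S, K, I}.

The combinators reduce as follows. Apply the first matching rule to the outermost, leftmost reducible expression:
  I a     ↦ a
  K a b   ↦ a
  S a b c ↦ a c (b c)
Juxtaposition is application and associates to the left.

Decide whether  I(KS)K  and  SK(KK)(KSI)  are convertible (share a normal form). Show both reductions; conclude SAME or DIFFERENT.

Term A:
  start: I(KS)K
  step 1: KSK
  step 2: S

Term B:
  start: SK(KK)(KSI)
  step 1: K(KSI)(KK(KSI))
  step 2: KSI
  step 3: S

Answer: SAME — A ⇓ S, B ⇓ S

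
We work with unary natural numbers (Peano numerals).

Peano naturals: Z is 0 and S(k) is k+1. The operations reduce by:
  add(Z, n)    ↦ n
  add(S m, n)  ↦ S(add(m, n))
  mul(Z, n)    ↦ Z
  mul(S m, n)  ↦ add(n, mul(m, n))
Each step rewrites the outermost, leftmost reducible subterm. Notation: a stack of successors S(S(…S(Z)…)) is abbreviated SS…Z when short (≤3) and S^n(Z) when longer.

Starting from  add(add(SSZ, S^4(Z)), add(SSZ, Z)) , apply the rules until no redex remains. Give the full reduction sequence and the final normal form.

Answer: normal form = S^8(Z)  (in 13 steps)

Derivation:
  start: add(add(SSZ, S^4(Z)), add(SSZ, Z))
  step 1: add(S(add(SZ, S^4(Z))), add(SSZ, Z))
  step 2: S(add(add(SZ, S^4(Z)), add(SSZ, Z)))
  step 3: S(add(S(add(Z, S^4(Z))), add(SSZ, Z)))
  step 4: S(S(add(add(Z, S^4(Z)), add(SSZ, Z))))
  step 5: S(S(add(S^4(Z), add(SSZ, Z))))
  step 6: S(S(S(add(SSSZ, add(SSZ, Z)))))
  step 7: S(S(S(S(add(SSZ, add(SSZ, Z))))))
  step 8: S(S(S(S(S(add(SZ, add(SSZ, Z)))))))
  step 9: S(S(S(S(S(S(add(Z, add(SSZ, Z))))))))
  step 10: S(S(S(S(S(S(add(SSZ, Z)))))))
  step 11: S(S(S(S(S(S(S(add(SZ, Z))))))))
  step 12: S(S(S(S(S(S(S(S(add(Z, Z)))))))))
  step 13: S^8(Z)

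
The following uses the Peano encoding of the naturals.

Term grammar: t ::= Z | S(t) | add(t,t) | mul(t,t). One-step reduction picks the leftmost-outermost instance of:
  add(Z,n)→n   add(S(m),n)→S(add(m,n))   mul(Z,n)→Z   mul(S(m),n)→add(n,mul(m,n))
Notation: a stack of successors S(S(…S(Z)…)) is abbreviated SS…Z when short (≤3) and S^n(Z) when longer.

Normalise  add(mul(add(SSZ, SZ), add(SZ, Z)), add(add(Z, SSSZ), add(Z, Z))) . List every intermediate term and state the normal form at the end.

  start: add(mul(add(SSZ, SZ), add(SZ, Z)), add(add(Z, SSSZ), add(Z, Z)))
  [1] add(mul(S(add(SZ, SZ)), add(SZ, Z)), add(add(Z, SSSZ), add(Z, Z)))
  [2] add(add(add(SZ, Z), mul(add(SZ, SZ), add(SZ, Z))), add(add(Z, SSSZ), add(Z, Z)))
  [3] add(add(S(add(Z, Z)), mul(add(SZ, SZ), add(SZ, Z))), add(add(Z, SSSZ), add(Z, Z)))
  [4] add(S(add(add(Z, Z), mul(add(SZ, SZ), add(SZ, Z)))), add(add(Z, SSSZ), add(Z, Z)))
  [5] S(add(add(add(Z, Z), mul(add(SZ, SZ), add(SZ, Z))), add(add(Z, SSSZ), add(Z, Z))))
  [6] S(add(add(Z, mul(add(SZ, SZ), add(SZ, Z))), add(add(Z, SSSZ), add(Z, Z))))
  [7] S(add(mul(add(SZ, SZ), add(SZ, Z)), add(add(Z, SSSZ), add(Z, Z))))
  [8] S(add(mul(S(add(Z, SZ)), add(SZ, Z)), add(add(Z, SSSZ), add(Z, Z))))
  [9] S(add(add(add(SZ, Z), mul(add(Z, SZ), add(SZ, Z))), add(add(Z, SSSZ), add(Z, Z))))
  [10] S(add(add(S(add(Z, Z)), mul(add(Z, SZ), add(SZ, Z))), add(add(Z, SSSZ), add(Z, Z))))
  [11] S(add(S(add(add(Z, Z), mul(add(Z, SZ), add(SZ, Z)))), add(add(Z, SSSZ), add(Z, Z))))
  [12] S(S(add(add(add(Z, Z), mul(add(Z, SZ), add(SZ, Z))), add(add(Z, SSSZ), add(Z, Z)))))
  [13] S(S(add(add(Z, mul(add(Z, SZ), add(SZ, Z))), add(add(Z, SSSZ), add(Z, Z)))))
  [14] S(S(add(mul(add(Z, SZ), add(SZ, Z)), add(add(Z, SSSZ), add(Z, Z)))))
  [15] S(S(add(mul(SZ, add(SZ, Z)), add(add(Z, SSSZ), add(Z, Z)))))
  [16] S(S(add(add(add(SZ, Z), mul(Z, add(SZ, Z))), add(add(Z, SSSZ), add(Z, Z)))))
  [17] S(S(add(add(S(add(Z, Z)), mul(Z, add(SZ, Z))), add(add(Z, SSSZ), add(Z, Z)))))
  [18] S(S(add(S(add(add(Z, Z), mul(Z, add(SZ, Z)))), add(add(Z, SSSZ), add(Z, Z)))))
  [19] S(S(S(add(add(add(Z, Z), mul(Z, add(SZ, Z))), add(add(Z, SSSZ), add(Z, Z))))))
  [20] S(S(S(add(add(Z, mul(Z, add(SZ, Z))), add(add(Z, SSSZ), add(Z, Z))))))
  [21] S(S(S(add(mul(Z, add(SZ, Z)), add(add(Z, SSSZ), add(Z, Z))))))
  [22] S(S(S(add(Z, add(add(Z, SSSZ), add(Z, Z))))))
  [23] S(S(S(add(add(Z, SSSZ), add(Z, Z)))))
  [24] S(S(S(add(SSSZ, add(Z, Z)))))
  [25] S(S(S(S(add(SSZ, add(Z, Z))))))
  [26] S(S(S(S(S(add(SZ, add(Z, Z)))))))
  [27] S(S(S(S(S(S(add(Z, add(Z, Z))))))))
  [28] S(S(S(S(S(S(add(Z, Z)))))))
  [29] S^6(Z)

Answer: normal form = S^6(Z)  (in 29 steps)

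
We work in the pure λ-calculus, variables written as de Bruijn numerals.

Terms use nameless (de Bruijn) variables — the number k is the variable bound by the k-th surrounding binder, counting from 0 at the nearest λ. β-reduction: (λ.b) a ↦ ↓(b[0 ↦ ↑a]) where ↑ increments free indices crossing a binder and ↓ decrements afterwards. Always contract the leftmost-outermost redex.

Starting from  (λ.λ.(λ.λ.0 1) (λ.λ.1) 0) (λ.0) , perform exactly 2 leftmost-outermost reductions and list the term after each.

  start: (λ.λ.(λ.λ.0 1) (λ.λ.1) 0) (λ.0)
  step 1: λ.(λ.λ.0 1) (λ.λ.1) 0
  step 2: λ.(λ.0 (λ.λ.1)) 0

Answer: after 2 steps: λ.(λ.0 (λ.λ.1)) 0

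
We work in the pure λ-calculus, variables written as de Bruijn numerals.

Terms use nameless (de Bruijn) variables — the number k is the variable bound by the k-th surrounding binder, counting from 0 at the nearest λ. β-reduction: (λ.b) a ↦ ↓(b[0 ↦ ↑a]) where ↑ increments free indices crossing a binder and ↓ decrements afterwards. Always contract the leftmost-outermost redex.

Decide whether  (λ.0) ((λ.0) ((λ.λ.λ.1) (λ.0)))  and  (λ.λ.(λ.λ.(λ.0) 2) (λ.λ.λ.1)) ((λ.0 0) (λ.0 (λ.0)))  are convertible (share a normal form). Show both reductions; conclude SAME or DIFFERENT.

Answer: SAME — A ⇓ λ.λ.1, B ⇓ λ.λ.1

Derivation:
Term A:
  start: (λ.0) ((λ.0) ((λ.λ.λ.1) (λ.0)))
  [1] (λ.0) ((λ.λ.λ.1) (λ.0))
  [2] (λ.λ.λ.1) (λ.0)
  [3] λ.λ.1

Term B:
  start: (λ.λ.(λ.λ.(λ.0) 2) (λ.λ.λ.1)) ((λ.0 0) (λ.0 (λ.0)))
  [1] λ.(λ.λ.(λ.0) 2) (λ.λ.λ.1)
  [2] λ.λ.(λ.0) 1
  [3] λ.λ.1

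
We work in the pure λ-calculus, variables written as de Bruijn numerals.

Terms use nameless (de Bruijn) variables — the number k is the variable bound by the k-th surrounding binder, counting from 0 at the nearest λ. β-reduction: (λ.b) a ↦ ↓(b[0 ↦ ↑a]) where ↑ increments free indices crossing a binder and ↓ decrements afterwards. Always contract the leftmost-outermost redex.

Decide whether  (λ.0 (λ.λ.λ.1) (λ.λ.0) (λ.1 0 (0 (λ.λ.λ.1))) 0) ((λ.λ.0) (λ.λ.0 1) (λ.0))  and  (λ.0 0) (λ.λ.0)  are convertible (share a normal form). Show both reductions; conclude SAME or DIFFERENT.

Answer: DIFFERENT — A ⇓ λ.0 (0 (λ.λ.λ.1)), B ⇓ λ.0

Derivation:
Term A:
  start: (λ.0 (λ.λ.λ.1) (λ.λ.0) (λ.1 0 (0 (λ.λ.λ.1))) 0) ((λ.λ.0) (λ.λ.0 1) (λ.0))
  step 1: (λ.λ.0) (λ.λ.0 1) (λ.0) (λ.λ.λ.1) (λ.λ.0) (λ.(λ.λ.0) (λ.λ.0 1) (λ.0) 0 (0 (λ.λ.λ.1))) ((λ.λ.0) (λ.λ.0 1) (λ.0))
  step 2: (λ.0) (λ.0) (λ.λ.λ.1) (λ.λ.0) (λ.(λ.λ.0) (λ.λ.0 1) (λ.0) 0 (0 (λ.λ.λ.1))) ((λ.λ.0) (λ.λ.0 1) (λ.0))
  step 3: (λ.0) (λ.λ.λ.1) (λ.λ.0) (λ.(λ.λ.0) (λ.λ.0 1) (λ.0) 0 (0 (λ.λ.λ.1))) ((λ.λ.0) (λ.λ.0 1) (λ.0))
  step 4: (λ.λ.λ.1) (λ.λ.0) (λ.(λ.λ.0) (λ.λ.0 1) (λ.0) 0 (0 (λ.λ.λ.1))) ((λ.λ.0) (λ.λ.0 1) (λ.0))
  step 5: (λ.λ.1) (λ.(λ.λ.0) (λ.λ.0 1) (λ.0) 0 (0 (λ.λ.λ.1))) ((λ.λ.0) (λ.λ.0 1) (λ.0))
  step 6: (λ.λ.(λ.λ.0) (λ.λ.0 1) (λ.0) 0 (0 (λ.λ.λ.1))) ((λ.λ.0) (λ.λ.0 1) (λ.0))
  step 7: λ.(λ.λ.0) (λ.λ.0 1) (λ.0) 0 (0 (λ.λ.λ.1))
  step 8: λ.(λ.0) (λ.0) 0 (0 (λ.λ.λ.1))
  step 9: λ.(λ.0) 0 (0 (λ.λ.λ.1))
  step 10: λ.0 (0 (λ.λ.λ.1))

Term B:
  start: (λ.0 0) (λ.λ.0)
  step 1: (λ.λ.0) (λ.λ.0)
  step 2: λ.0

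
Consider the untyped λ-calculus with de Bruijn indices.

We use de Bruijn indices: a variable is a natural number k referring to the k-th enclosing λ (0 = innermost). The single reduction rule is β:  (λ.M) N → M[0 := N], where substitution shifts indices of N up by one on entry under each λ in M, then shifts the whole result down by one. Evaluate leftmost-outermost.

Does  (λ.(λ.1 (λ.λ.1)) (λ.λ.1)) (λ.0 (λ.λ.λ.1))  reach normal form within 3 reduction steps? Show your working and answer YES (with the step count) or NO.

Answer: NO — after 3 steps the term is (λ.λ.1) (λ.λ.λ.1), not yet normal

Reduction:
  start: (λ.(λ.1 (λ.λ.1)) (λ.λ.1)) (λ.0 (λ.λ.λ.1))
  →1  (λ.(λ.0 (λ.λ.λ.1)) (λ.λ.1)) (λ.λ.1)
  →2  (λ.0 (λ.λ.λ.1)) (λ.λ.1)
  →3  (λ.λ.1) (λ.λ.λ.1)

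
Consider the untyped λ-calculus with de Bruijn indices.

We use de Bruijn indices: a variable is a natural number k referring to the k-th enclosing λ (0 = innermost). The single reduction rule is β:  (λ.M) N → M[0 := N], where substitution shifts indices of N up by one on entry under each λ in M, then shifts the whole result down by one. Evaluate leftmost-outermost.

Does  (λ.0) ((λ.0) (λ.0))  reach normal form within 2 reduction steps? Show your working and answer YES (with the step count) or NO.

Answer: YES — reaches normal form λ.0 in 2 ≤ 2 steps

Derivation:
  start: (λ.0) ((λ.0) (λ.0))
  [1] (λ.0) (λ.0)
  [2] λ.0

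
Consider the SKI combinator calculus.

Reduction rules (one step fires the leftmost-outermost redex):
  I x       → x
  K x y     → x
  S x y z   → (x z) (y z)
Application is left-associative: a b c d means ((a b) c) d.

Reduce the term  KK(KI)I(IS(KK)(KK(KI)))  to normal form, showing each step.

Answer: normal form = I  (in 2 steps)

Derivation:
  start: KK(KI)I(IS(KK)(KK(KI)))
  step 1: KI(IS(KK)(KK(KI)))
  step 2: I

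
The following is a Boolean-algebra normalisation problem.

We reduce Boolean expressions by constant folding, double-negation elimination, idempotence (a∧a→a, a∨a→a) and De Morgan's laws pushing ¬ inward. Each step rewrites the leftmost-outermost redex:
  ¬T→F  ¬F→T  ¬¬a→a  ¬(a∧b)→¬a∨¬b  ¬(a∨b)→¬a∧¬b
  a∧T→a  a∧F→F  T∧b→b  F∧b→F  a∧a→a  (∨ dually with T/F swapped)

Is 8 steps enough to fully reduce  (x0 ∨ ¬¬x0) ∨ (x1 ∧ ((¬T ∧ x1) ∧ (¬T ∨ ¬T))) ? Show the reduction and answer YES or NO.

  start: (x0 ∨ ¬¬x0) ∨ (x1 ∧ ((¬T ∧ x1) ∧ (¬T ∨ ¬T)))
  →1  (x0 ∨ x0) ∨ (x1 ∧ ((¬T ∧ x1) ∧ (¬T ∨ ¬T)))
  →2  x0 ∨ (x1 ∧ ((¬T ∧ x1) ∧ (¬T ∨ ¬T)))
  →3  x0 ∨ (x1 ∧ ((F ∧ x1) ∧ (¬T ∨ ¬T)))
  →4  x0 ∨ (x1 ∧ (F ∧ (¬T ∨ ¬T)))
  →5  x0 ∨ (x1 ∧ F)
  →6  x0 ∨ F
  →7  x0

Answer: YES — reaches normal form x0 in 7 ≤ 8 steps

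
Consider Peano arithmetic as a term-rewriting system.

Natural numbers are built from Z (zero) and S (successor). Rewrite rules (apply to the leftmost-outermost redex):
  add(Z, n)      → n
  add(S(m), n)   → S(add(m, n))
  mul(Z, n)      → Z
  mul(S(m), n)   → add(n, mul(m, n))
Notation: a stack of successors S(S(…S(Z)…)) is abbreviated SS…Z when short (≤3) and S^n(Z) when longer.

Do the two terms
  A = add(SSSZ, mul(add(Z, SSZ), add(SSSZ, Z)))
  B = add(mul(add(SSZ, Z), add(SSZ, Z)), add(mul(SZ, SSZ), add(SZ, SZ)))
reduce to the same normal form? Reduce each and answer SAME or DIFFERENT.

Term A:
  start: add(SSSZ, mul(add(Z, SSZ), add(SSSZ, Z)))
  step 1: S(add(SSZ, mul(add(Z, SSZ), add(SSSZ, Z))))
  step 2: S(S(add(SZ, mul(add(Z, SSZ), add(SSSZ, Z)))))
  step 3: S(S(S(add(Z, mul(add(Z, SSZ), add(SSSZ, Z))))))
  step 4: S(S(S(mul(add(Z, SSZ), add(SSSZ, Z)))))
  step 5: S(S(S(mul(SSZ, add(SSSZ, Z)))))
  step 6: S(S(S(add(add(SSSZ, Z), mul(SZ, add(SSSZ, Z))))))
  step 7: S(S(S(add(S(add(SSZ, Z)), mul(SZ, add(SSSZ, Z))))))
  step 8: S(S(S(S(add(add(SSZ, Z), mul(SZ, add(SSSZ, Z)))))))
  step 9: S(S(S(S(add(S(add(SZ, Z)), mul(SZ, add(SSSZ, Z)))))))
  step 10: S(S(S(S(S(add(add(SZ, Z), mul(SZ, add(SSSZ, Z))))))))
  step 11: S(S(S(S(S(add(S(add(Z, Z)), mul(SZ, add(SSSZ, Z))))))))
  step 12: S(S(S(S(S(S(add(add(Z, Z), mul(SZ, add(SSSZ, Z)))))))))
  step 13: S(S(S(S(S(S(add(Z, mul(SZ, add(SSSZ, Z)))))))))
  step 14: S(S(S(S(S(S(mul(SZ, add(SSSZ, Z))))))))
  step 15: S(S(S(S(S(S(add(add(SSSZ, Z), mul(Z, add(SSSZ, Z)))))))))
  step 16: S(S(S(S(S(S(add(S(add(SSZ, Z)), mul(Z, add(SSSZ, Z)))))))))
  step 17: S(S(S(S(S(S(S(add(add(SSZ, Z), mul(Z, add(SSSZ, Z))))))))))
  step 18: S(S(S(S(S(S(S(add(S(add(SZ, Z)), mul(Z, add(SSSZ, Z))))))))))
  step 19: S(S(S(S(S(S(S(S(add(add(SZ, Z), mul(Z, add(SSSZ, Z)))))))))))
  step 20: S(S(S(S(S(S(S(S(add(S(add(Z, Z)), mul(Z, add(SSSZ, Z)))))))))))
  step 21: S(S(S(S(S(S(S(S(S(add(add(Z, Z), mul(Z, add(SSSZ, Z))))))))))))
  step 22: S(S(S(S(S(S(S(S(S(add(Z, mul(Z, add(SSSZ, Z))))))))))))
  step 23: S(S(S(S(S(S(S(S(S(mul(Z, add(SSSZ, Z)))))))))))
  step 24: S^9(Z)

Term B:
  start: add(mul(add(SSZ, Z), add(SSZ, Z)), add(mul(SZ, SSZ), add(SZ, SZ)))
  step 1: add(mul(S(add(SZ, Z)), add(SSZ, Z)), add(mul(SZ, SSZ), add(SZ, SZ)))
  step 2: add(add(add(SSZ, Z), mul(add(SZ, Z), add(SSZ, Z))), add(mul(SZ, SSZ), add(SZ, SZ)))
  step 3: add(add(S(add(SZ, Z)), mul(add(SZ, Z), add(SSZ, Z))), add(mul(SZ, SSZ), add(SZ, SZ)))
  step 4: add(S(add(add(SZ, Z), mul(add(SZ, Z), add(SSZ, Z)))), add(mul(SZ, SSZ), add(SZ, SZ)))
  step 5: S(add(add(add(SZ, Z), mul(add(SZ, Z), add(SSZ, Z))), add(mul(SZ, SSZ), add(SZ, SZ))))
  step 6: S(add(add(S(add(Z, Z)), mul(add(SZ, Z), add(SSZ, Z))), add(mul(SZ, SSZ), add(SZ, SZ))))
  step 7: S(add(S(add(add(Z, Z), mul(add(SZ, Z), add(SSZ, Z)))), add(mul(SZ, SSZ), add(SZ, SZ))))
  step 8: S(S(add(add(add(Z, Z), mul(add(SZ, Z), add(SSZ, Z))), add(mul(SZ, SSZ), add(SZ, SZ)))))
  step 9: S(S(add(add(Z, mul(add(SZ, Z), add(SSZ, Z))), add(mul(SZ, SSZ), add(SZ, SZ)))))
  step 10: S(S(add(mul(add(SZ, Z), add(SSZ, Z)), add(mul(SZ, SSZ), add(SZ, SZ)))))
  step 11: S(S(add(mul(S(add(Z, Z)), add(SSZ, Z)), add(mul(SZ, SSZ), add(SZ, SZ)))))
  step 12: S(S(add(add(add(SSZ, Z), mul(add(Z, Z), add(SSZ, Z))), add(mul(SZ, SSZ), add(SZ, SZ)))))
  step 13: S(S(add(add(S(add(SZ, Z)), mul(add(Z, Z), add(SSZ, Z))), add(mul(SZ, SSZ), add(SZ, SZ)))))
  step 14: S(S(add(S(add(add(SZ, Z), mul(add(Z, Z), add(SSZ, Z)))), add(mul(SZ, SSZ), add(SZ, SZ)))))
  step 15: S(S(S(add(add(add(SZ, Z), mul(add(Z, Z), add(SSZ, Z))), add(mul(SZ, SSZ), add(SZ, SZ))))))
  step 16: S(S(S(add(add(S(add(Z, Z)), mul(add(Z, Z), add(SSZ, Z))), add(mul(SZ, SSZ), add(SZ, SZ))))))
  step 17: S(S(S(add(S(add(add(Z, Z), mul(add(Z, Z), add(SSZ, Z)))), add(mul(SZ, SSZ), add(SZ, SZ))))))
  step 18: S(S(S(S(add(add(add(Z, Z), mul(add(Z, Z), add(SSZ, Z))), add(mul(SZ, SSZ), add(SZ, SZ)))))))
  step 19: S(S(S(S(add(add(Z, mul(add(Z, Z), add(SSZ, Z))), add(mul(SZ, SSZ), add(SZ, SZ)))))))
  step 20: S(S(S(S(add(mul(add(Z, Z), add(SSZ, Z)), add(mul(SZ, SSZ), add(SZ, SZ)))))))
  step 21: S(S(S(S(add(mul(Z, add(SSZ, Z)), add(mul(SZ, SSZ), add(SZ, SZ)))))))
  step 22: S(S(S(S(add(Z, add(mul(SZ, SSZ), add(SZ, SZ)))))))
  step 23: S(S(S(S(add(mul(SZ, SSZ), add(SZ, SZ))))))
  step 24: S(S(S(S(add(add(SSZ, mul(Z, SSZ)), add(SZ, SZ))))))
  step 25: S(S(S(S(add(S(add(SZ, mul(Z, SSZ))), add(SZ, SZ))))))
  step 26: S(S(S(S(S(add(add(SZ, mul(Z, SSZ)), add(SZ, SZ)))))))
  step 27: S(S(S(S(S(add(S(add(Z, mul(Z, SSZ))), add(SZ, SZ)))))))
  step 28: S(S(S(S(S(S(add(add(Z, mul(Z, SSZ)), add(SZ, SZ))))))))
  step 29: S(S(S(S(S(S(add(mul(Z, SSZ), add(SZ, SZ))))))))
  step 30: S(S(S(S(S(S(add(Z, add(SZ, SZ))))))))
  step 31: S(S(S(S(S(S(add(SZ, SZ)))))))
  step 32: S(S(S(S(S(S(S(add(Z, SZ))))))))
  step 33: S^8(Z)

Answer: DIFFERENT — A ⇓ S^9(Z), B ⇓ S^8(Z)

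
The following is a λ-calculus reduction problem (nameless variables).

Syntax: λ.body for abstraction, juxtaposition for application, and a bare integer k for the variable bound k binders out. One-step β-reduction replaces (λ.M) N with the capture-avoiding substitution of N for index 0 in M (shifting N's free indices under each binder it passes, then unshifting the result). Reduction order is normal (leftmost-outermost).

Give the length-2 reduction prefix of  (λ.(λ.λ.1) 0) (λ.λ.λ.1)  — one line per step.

  start: (λ.(λ.λ.1) 0) (λ.λ.λ.1)
  [1] (λ.λ.1) (λ.λ.λ.1)
  [2] λ.λ.λ.λ.1

Answer: after 2 steps: λ.λ.λ.λ.1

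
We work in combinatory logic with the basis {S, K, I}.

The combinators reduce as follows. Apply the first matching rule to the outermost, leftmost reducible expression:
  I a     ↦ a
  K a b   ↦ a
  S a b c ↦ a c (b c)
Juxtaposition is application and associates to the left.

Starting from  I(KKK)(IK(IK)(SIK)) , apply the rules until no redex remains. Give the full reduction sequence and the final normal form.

Answer: normal form = KK  (in 5 steps)

Reduction:
  start: I(KKK)(IK(IK)(SIK))
  →1  KKK(IK(IK)(SIK))
  →2  K(IK(IK)(SIK))
  →3  K(K(IK)(SIK))
  →4  K(IK)
  →5  KK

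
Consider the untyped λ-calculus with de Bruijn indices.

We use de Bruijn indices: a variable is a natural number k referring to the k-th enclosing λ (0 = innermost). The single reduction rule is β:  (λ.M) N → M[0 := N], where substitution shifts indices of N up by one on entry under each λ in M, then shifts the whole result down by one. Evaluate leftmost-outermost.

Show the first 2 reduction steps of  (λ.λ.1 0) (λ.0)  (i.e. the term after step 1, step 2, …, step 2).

  start: (λ.λ.1 0) (λ.0)
  [1] λ.(λ.0) 0
  [2] λ.0

Answer: after 2 steps: λ.0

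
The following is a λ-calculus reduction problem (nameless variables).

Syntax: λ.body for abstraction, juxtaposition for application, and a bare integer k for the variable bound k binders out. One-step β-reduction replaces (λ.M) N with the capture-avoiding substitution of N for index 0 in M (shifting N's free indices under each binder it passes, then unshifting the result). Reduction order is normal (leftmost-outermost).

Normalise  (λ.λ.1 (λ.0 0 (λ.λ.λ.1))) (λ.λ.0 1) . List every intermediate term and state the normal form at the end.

  start: (λ.λ.1 (λ.0 0 (λ.λ.λ.1))) (λ.λ.0 1)
  step 1: λ.(λ.λ.0 1) (λ.0 0 (λ.λ.λ.1))
  step 2: λ.λ.0 (λ.0 0 (λ.λ.λ.1))

Answer: normal form = λ.λ.0 (λ.0 0 (λ.λ.λ.1))  (in 2 steps)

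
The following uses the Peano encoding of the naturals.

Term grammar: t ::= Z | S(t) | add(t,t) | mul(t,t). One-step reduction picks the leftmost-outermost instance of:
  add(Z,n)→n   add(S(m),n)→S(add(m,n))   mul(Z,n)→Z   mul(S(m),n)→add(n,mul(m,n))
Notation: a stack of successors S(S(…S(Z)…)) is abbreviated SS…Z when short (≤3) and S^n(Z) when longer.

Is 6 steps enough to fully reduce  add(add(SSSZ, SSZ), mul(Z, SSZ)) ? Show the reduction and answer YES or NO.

  start: add(add(SSSZ, SSZ), mul(Z, SSZ))
  →1  add(S(add(SSZ, SSZ)), mul(Z, SSZ))
  →2  S(add(add(SSZ, SSZ), mul(Z, SSZ)))
  →3  S(add(S(add(SZ, SSZ)), mul(Z, SSZ)))
  →4  S(S(add(add(SZ, SSZ), mul(Z, SSZ))))
  →5  S(S(add(S(add(Z, SSZ)), mul(Z, SSZ))))
  →6  S(S(S(add(add(Z, SSZ), mul(Z, SSZ)))))

Answer: NO — after 6 steps the term is S(S(S(add(add(Z, SSZ), mul(Z, SSZ))))), not yet normal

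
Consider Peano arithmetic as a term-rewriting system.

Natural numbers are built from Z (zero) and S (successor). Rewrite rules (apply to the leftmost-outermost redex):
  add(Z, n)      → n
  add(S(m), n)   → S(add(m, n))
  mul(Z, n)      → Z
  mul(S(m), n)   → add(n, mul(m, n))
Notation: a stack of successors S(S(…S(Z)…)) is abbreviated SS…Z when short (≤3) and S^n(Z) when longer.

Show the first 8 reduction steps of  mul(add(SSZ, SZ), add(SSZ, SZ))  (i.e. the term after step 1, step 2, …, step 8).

  start: mul(add(SSZ, SZ), add(SSZ, SZ))
  →1  mul(S(add(SZ, SZ)), add(SSZ, SZ))
  →2  add(add(SSZ, SZ), mul(add(SZ, SZ), add(SSZ, SZ)))
  →3  add(S(add(SZ, SZ)), mul(add(SZ, SZ), add(SSZ, SZ)))
  →4  S(add(add(SZ, SZ), mul(add(SZ, SZ), add(SSZ, SZ))))
  →5  S(add(S(add(Z, SZ)), mul(add(SZ, SZ), add(SSZ, SZ))))
  →6  S(S(add(add(Z, SZ), mul(add(SZ, SZ), add(SSZ, SZ)))))
  →7  S(S(add(SZ, mul(add(SZ, SZ), add(SSZ, SZ)))))
  →8  S(S(S(add(Z, mul(add(SZ, SZ), add(SSZ, SZ))))))

Answer: after 8 steps: S(S(S(add(Z, mul(add(SZ, SZ), add(SSZ, SZ))))))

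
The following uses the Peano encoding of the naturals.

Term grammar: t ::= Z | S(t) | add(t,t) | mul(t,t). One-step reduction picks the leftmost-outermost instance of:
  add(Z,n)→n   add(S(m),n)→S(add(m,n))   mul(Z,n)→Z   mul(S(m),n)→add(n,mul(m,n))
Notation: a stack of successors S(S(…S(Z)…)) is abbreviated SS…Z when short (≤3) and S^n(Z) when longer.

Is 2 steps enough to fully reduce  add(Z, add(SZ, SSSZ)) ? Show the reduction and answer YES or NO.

  start: add(Z, add(SZ, SSSZ))
  →1  add(SZ, SSSZ)
  →2  S(add(Z, SSSZ))

Answer: NO — after 2 steps the term is S(add(Z, SSSZ)), not yet normal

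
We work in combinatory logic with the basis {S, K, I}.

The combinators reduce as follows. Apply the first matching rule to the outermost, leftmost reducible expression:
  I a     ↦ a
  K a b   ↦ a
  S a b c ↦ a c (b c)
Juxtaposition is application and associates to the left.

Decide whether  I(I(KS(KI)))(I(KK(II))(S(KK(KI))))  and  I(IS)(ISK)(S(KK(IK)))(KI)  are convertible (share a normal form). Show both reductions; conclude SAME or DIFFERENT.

Answer: DIFFERENT — A ⇓ S(K(SK)), B ⇓ SK(KI)

Derivation:
Term A:
  start: I(I(KS(KI)))(I(KK(II))(S(KK(KI))))
  step 1: I(KS(KI))(I(KK(II))(S(KK(KI))))
  step 2: KS(KI)(I(KK(II))(S(KK(KI))))
  step 3: S(I(KK(II))(S(KK(KI))))
  step 4: S(KK(II)(S(KK(KI))))
  step 5: S(K(S(KK(KI))))
  step 6: S(K(SK))

Term B:
  start: I(IS)(ISK)(S(KK(IK)))(KI)
  step 1: IS(ISK)(S(KK(IK)))(KI)
  step 2: S(ISK)(S(KK(IK)))(KI)
  step 3: ISK(KI)(S(KK(IK))(KI))
  step 4: SK(KI)(S(KK(IK))(KI))
  step 5: K(S(KK(IK))(KI))(KI(S(KK(IK))(KI)))
  step 6: S(KK(IK))(KI)
  step 7: SK(KI)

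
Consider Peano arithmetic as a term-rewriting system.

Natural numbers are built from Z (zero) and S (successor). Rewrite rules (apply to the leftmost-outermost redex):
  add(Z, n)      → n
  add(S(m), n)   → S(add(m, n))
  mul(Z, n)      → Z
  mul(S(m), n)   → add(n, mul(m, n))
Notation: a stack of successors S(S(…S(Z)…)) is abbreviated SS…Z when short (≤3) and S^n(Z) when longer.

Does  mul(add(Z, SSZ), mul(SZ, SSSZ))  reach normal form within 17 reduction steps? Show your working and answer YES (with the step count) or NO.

  start: mul(add(Z, SSZ), mul(SZ, SSSZ))
  step 1: mul(SSZ, mul(SZ, SSSZ))
  step 2: add(mul(SZ, SSSZ), mul(SZ, mul(SZ, SSSZ)))
  step 3: add(add(SSSZ, mul(Z, SSSZ)), mul(SZ, mul(SZ, SSSZ)))
  step 4: add(S(add(SSZ, mul(Z, SSSZ))), mul(SZ, mul(SZ, SSSZ)))
  step 5: S(add(add(SSZ, mul(Z, SSSZ)), mul(SZ, mul(SZ, SSSZ))))
  step 6: S(add(S(add(SZ, mul(Z, SSSZ))), mul(SZ, mul(SZ, SSSZ))))
  step 7: S(S(add(add(SZ, mul(Z, SSSZ)), mul(SZ, mul(SZ, SSSZ)))))
  step 8: S(S(add(S(add(Z, mul(Z, SSSZ))), mul(SZ, mul(SZ, SSSZ)))))
  step 9: S(S(S(add(add(Z, mul(Z, SSSZ)), mul(SZ, mul(SZ, SSSZ))))))
  step 10: S(S(S(add(mul(Z, SSSZ), mul(SZ, mul(SZ, SSSZ))))))
  step 11: S(S(S(add(Z, mul(SZ, mul(SZ, SSSZ))))))
  step 12: S(S(S(mul(SZ, mul(SZ, SSSZ)))))
  step 13: S(S(S(add(mul(SZ, SSSZ), mul(Z, mul(SZ, SSSZ))))))
  step 14: S(S(S(add(add(SSSZ, mul(Z, SSSZ)), mul(Z, mul(SZ, SSSZ))))))
  step 15: S(S(S(add(S(add(SSZ, mul(Z, SSSZ))), mul(Z, mul(SZ, SSSZ))))))
  step 16: S(S(S(S(add(add(SSZ, mul(Z, SSSZ)), mul(Z, mul(SZ, SSSZ)))))))
  step 17: S(S(S(S(add(S(add(SZ, mul(Z, SSSZ))), mul(Z, mul(SZ, SSSZ)))))))

Answer: NO — after 17 steps the term is S(S(S(S(add(S(add(SZ, mul(Z, SSSZ))), mul(Z, mul(SZ, SSSZ))))))), not yet normal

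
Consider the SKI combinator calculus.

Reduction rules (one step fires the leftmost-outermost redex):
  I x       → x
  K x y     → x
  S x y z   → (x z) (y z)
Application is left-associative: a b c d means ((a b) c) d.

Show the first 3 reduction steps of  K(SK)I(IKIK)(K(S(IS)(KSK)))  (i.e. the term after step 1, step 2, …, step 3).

Answer: after 3 steps: K(S(IS)(KSK))

Derivation:
  start: K(SK)I(IKIK)(K(S(IS)(KSK)))
  step 1: SK(IKIK)(K(S(IS)(KSK)))
  step 2: K(K(S(IS)(KSK)))(IKIK(K(S(IS)(KSK))))
  step 3: K(S(IS)(KSK))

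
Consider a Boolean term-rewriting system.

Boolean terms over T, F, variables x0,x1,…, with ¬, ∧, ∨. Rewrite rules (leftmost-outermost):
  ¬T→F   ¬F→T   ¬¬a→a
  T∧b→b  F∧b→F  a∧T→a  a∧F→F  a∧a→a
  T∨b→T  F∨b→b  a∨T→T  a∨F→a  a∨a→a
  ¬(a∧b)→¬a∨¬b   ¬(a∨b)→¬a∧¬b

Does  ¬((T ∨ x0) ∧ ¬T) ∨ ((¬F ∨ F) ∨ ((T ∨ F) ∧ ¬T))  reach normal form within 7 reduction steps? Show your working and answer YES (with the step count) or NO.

  start: ¬((T ∨ x0) ∧ ¬T) ∨ ((¬F ∨ F) ∨ ((T ∨ F) ∧ ¬T))
  step 1: (¬(T ∨ x0) ∨ ¬¬T) ∨ ((¬F ∨ F) ∨ ((T ∨ F) ∧ ¬T))
  step 2: ((¬T ∧ ¬x0) ∨ ¬¬T) ∨ ((¬F ∨ F) ∨ ((T ∨ F) ∧ ¬T))
  step 3: ((F ∧ ¬x0) ∨ ¬¬T) ∨ ((¬F ∨ F) ∨ ((T ∨ F) ∧ ¬T))
  step 4: (F ∨ ¬¬T) ∨ ((¬F ∨ F) ∨ ((T ∨ F) ∧ ¬T))
  step 5: ¬¬T ∨ ((¬F ∨ F) ∨ ((T ∨ F) ∧ ¬T))
  step 6: T ∨ ((¬F ∨ F) ∨ ((T ∨ F) ∧ ¬T))
  step 7: T

Answer: YES — reaches normal form T in 7 ≤ 7 steps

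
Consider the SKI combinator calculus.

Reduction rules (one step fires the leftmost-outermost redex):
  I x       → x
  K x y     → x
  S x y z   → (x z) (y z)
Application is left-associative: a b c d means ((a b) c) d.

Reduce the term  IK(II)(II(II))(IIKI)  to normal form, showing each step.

  start: IK(II)(II(II))(IIKI)
  [1] K(II)(II(II))(IIKI)
  [2] II(IIKI)
  [3] I(IIKI)
  [4] IIKI
  [5] IKI
  [6] KI

Answer: normal form = KI  (in 6 steps)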